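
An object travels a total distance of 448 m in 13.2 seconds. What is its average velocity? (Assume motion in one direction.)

v_avg = Δd / Δt = 448 / 13.2 = 33.94 m/s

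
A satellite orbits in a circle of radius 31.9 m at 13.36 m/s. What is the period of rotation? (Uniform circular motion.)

T = 2πr/v = 2π×31.9/13.36 = 15.0 s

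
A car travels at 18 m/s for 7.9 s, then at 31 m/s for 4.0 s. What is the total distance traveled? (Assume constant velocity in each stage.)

d₁ = v₁t₁ = 18 × 7.9 = 142.2 m
d₂ = v₂t₂ = 31 × 4.0 = 124.0 m
d_total = 142.2 + 124.0 = 266.2 m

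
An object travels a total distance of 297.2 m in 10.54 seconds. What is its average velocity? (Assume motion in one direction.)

v_avg = Δd / Δt = 297.2 / 10.54 = 28.2 m/s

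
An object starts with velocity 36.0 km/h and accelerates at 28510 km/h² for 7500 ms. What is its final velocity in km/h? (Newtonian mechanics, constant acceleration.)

v₀ = 36.0 km/h × 0.2777777777777778 = 10.0 m/s
a = 28510 km/h² × 7.716049382716049e-05 = 2.19985 m/s²
t = 7500 ms × 0.001 = 7.5 s
v = v₀ + a × t = 10.0 + 2.19985 × 7.5 = 26.4989 m/s
v = 26.4989 m/s / 0.2777777777777778 = 95.4 km/h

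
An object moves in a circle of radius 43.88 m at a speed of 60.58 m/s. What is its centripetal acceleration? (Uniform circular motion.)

a_c = v²/r = 60.58²/43.88 = 3669.9364/43.88 = 83.64 m/s²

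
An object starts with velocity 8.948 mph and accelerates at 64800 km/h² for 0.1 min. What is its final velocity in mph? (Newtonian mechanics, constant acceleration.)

v₀ = 8.948 mph × 0.44704 = 4.00011 m/s
a = 64800 km/h² × 7.716049382716049e-05 = 5.0 m/s²
t = 0.1 min × 60.0 = 6.0 s
v = v₀ + a × t = 4.00011 + 5.0 × 6.0 = 34.0001 m/s
v = 34.0001 m/s / 0.44704 = 76.06 mph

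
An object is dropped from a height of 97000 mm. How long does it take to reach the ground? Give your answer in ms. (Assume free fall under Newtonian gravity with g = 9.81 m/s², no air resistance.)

h = 97000 mm × 0.001 = 97.0 m
t = √(2h/g) = √(2 × 97.0 / 9.81) = 4.44699 s
t = 4.44699 s / 0.001 = 4447 ms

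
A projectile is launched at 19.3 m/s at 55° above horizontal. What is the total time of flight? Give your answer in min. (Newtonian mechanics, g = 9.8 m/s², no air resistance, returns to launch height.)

T = 2 × v₀ × sin(θ) / g = 2 × 19.3 × sin(55°) / 9.8 = 2 × 19.3 × 0.819152 / 9.8 = 3.22646 s
T = 3.22646 s / 60.0 = 0.05377 min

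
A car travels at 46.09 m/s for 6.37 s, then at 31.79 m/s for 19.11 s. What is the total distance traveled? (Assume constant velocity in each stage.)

d₁ = v₁t₁ = 46.09 × 6.37 = 293.5933 m
d₂ = v₂t₂ = 31.79 × 19.11 = 607.5069 m
d_total = 293.5933 + 607.5069 = 901.1 m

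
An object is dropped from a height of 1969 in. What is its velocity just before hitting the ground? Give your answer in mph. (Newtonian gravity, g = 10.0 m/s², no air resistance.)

h = 1969 in × 0.0254 = 50.0126 m
v = √(2gh) = √(2 × 10.0 × 50.0126) = 31.6268 m/s
v = 31.6268 m/s / 0.44704 = 70.75 mph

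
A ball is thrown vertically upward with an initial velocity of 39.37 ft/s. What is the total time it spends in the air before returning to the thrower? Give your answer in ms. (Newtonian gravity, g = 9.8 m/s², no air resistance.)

v₀ = 39.37 ft/s × 0.3048 = 12.0 m/s
t_total = 2 × v₀ / g = 2 × 12.0 / 9.8 = 2.44898 s
t_total = 2.44898 s / 0.001 = 2449 ms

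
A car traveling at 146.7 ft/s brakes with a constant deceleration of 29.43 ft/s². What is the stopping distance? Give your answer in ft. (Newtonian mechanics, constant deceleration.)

v₀ = 146.7 ft/s × 0.3048 = 44.7142 m/s
a = 29.43 ft/s² × 0.3048 = 8.97026 m/s²
d = v₀² / (2a) = 44.7142² / (2 × 8.97026) = 1999.36 / 17.9405 = 111.444 m
d = 111.444 m / 0.3048 = 365.6 ft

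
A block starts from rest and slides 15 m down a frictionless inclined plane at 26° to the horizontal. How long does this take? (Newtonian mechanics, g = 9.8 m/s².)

a = g sin(θ) = 9.8 × sin(26°) = 4.296 m/s²
t = √(2d/a) = √(2 × 15 / 4.296) = 2.64 s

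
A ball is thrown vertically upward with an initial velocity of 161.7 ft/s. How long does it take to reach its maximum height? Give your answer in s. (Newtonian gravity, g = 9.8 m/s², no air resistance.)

v₀ = 161.7 ft/s × 0.3048 = 49.2862 m/s
t_up = v₀ / g = 49.2862 / 9.8 = 5.029 s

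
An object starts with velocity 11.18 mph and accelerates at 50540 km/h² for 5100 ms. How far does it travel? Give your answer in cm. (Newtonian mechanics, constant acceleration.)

v₀ = 11.18 mph × 0.44704 = 4.99791 m/s
a = 50540 km/h² × 7.716049382716049e-05 = 3.89969 m/s²
t = 5100 ms × 0.001 = 5.1 s
d = v₀ × t + ½ × a × t² = 4.99791 × 5.1 + 0.5 × 3.89969 × 5.1² = 76.2048 m
d = 76.2048 m / 0.01 = 7620 cm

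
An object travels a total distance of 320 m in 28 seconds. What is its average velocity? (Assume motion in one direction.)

v_avg = Δd / Δt = 320 / 28 = 11.43 m/s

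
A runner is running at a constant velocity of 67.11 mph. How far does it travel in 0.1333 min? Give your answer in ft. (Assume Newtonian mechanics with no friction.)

v = 67.11 mph × 0.44704 = 30.0009 m/s
t = 0.1333 min × 60.0 = 7.998 s
d = v × t = 30.0009 × 7.998 = 239.947 m
d = 239.947 m / 0.3048 = 787.2 ft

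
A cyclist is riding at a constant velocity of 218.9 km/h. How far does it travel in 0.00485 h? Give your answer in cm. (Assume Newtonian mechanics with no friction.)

v = 218.9 km/h × 0.2777777777777778 = 60.8056 m/s
t = 0.00485 h × 3600.0 = 17.46 s
d = v × t = 60.8056 × 17.46 = 1061.67 m
d = 1061.67 m / 0.01 = 106200 cm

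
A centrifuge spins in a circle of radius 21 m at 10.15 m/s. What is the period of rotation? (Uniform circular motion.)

T = 2πr/v = 2π×21/10.15 = 13.0 s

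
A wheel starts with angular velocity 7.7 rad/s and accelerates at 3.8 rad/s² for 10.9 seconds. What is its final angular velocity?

ω = ω₀ + αt = 7.7 + 3.8 × 10.9 = 49.12 rad/s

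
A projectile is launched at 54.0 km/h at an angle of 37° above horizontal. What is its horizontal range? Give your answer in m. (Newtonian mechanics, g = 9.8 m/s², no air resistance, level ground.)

v₀ = 54.0 km/h × 0.2777777777777778 = 15.0 m/s
R = v₀² × sin(2θ) / g = 15.0² × sin(2 × 37°) / 9.8 = 225.0 × 0.961262 / 9.8 = 22.07 m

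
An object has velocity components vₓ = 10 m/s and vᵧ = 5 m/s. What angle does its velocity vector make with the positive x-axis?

θ = arctan(vᵧ/vₓ) = arctan(5/10) = 26.57°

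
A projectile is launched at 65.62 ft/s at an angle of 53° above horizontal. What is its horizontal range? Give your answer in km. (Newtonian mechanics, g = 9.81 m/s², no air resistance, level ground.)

v₀ = 65.62 ft/s × 0.3048 = 20.001 m/s
R = v₀² × sin(2θ) / g = 20.001² × sin(2 × 53°) / 9.81 = 400.04 × 0.961262 / 9.81 = 39.1991 m
R = 39.1991 m / 1000.0 = 0.0392 km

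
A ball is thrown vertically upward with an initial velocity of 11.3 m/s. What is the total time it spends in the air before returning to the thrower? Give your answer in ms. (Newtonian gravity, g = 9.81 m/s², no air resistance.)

t_total = 2 × v₀ / g = 2 × 11.3 / 9.81 = 2.30377 s
t_total = 2.30377 s / 0.001 = 2304 ms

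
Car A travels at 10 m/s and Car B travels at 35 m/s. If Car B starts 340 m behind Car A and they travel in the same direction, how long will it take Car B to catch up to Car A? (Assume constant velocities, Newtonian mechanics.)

Relative speed: v_rel = 35 - 10 = 25 m/s
Time to catch: t = d₀/v_rel = 340/25 = 13.6 s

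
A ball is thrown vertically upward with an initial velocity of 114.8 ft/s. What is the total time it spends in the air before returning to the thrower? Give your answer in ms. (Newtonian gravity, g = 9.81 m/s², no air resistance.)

v₀ = 114.8 ft/s × 0.3048 = 34.991 m/s
t_total = 2 × v₀ / g = 2 × 34.991 / 9.81 = 7.13374 s
t_total = 7.13374 s / 0.001 = 7134 ms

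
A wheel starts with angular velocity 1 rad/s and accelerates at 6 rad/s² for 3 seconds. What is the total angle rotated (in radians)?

θ = ω₀t + ½αt² = 1×3 + ½×6×3² = 30.0 rad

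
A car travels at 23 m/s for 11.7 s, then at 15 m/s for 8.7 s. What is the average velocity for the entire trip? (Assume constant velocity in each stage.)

d₁ = v₁t₁ = 23 × 11.7 = 269.1 m
d₂ = v₂t₂ = 15 × 8.7 = 130.5 m
d_total = 399.6 m, t_total = 20.4 s
v_avg = d_total/t_total = 399.6/20.4 = 19.59 m/s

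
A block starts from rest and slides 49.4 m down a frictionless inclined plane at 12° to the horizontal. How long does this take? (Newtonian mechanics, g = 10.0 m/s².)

a = g sin(θ) = 10.0 × sin(12°) = 2.0791 m/s²
t = √(2d/a) = √(2 × 49.4 / 2.0791) = 6.89 s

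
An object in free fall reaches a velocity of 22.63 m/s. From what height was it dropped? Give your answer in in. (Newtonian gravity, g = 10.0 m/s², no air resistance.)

h = v² / (2g) = 22.63² / (2 × 10.0) = 25.6058 m
h = 25.6058 m / 0.0254 = 1008 in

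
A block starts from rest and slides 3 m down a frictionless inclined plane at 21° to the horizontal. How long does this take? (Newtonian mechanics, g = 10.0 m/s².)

a = g sin(θ) = 10.0 × sin(21°) = 3.5837 m/s²
t = √(2d/a) = √(2 × 3 / 3.5837) = 1.29 s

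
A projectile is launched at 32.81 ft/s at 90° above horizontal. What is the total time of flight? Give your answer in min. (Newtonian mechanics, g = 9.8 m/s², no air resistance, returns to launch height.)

v₀ = 32.81 ft/s × 0.3048 = 10.0005 m/s
T = 2 × v₀ × sin(θ) / g = 2 × 10.0005 × sin(90°) / 9.8 = 2 × 10.0005 × 1.0 / 9.8 = 2.04092 s
T = 2.04092 s / 60.0 = 0.03402 min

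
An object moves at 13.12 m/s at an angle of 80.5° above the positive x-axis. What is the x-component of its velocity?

vₓ = v cos(θ) = 13.12 × cos(80.5°) = 2.17 m/s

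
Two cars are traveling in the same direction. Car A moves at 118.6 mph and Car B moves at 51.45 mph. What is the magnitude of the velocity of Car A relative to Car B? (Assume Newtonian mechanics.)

v_rel = |v_A - v_B| = |118.6 - 51.45| = 67.15 mph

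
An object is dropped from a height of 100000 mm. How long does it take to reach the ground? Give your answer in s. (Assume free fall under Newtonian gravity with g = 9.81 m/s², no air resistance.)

h = 100000 mm × 0.001 = 100.0 m
t = √(2h/g) = √(2 × 100.0 / 9.81) = 4.515 s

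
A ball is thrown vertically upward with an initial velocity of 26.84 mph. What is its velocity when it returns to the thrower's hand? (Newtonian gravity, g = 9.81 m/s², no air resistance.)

By conservation of energy (no air resistance), the ball returns to the throw height with the same speed as launch, but directed downward.
|v_ground| = v₀ = 26.84 mph
v_ground = 26.84 mph (downward)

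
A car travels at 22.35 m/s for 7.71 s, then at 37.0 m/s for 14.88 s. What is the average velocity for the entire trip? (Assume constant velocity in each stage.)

d₁ = v₁t₁ = 22.35 × 7.71 = 172.3185 m
d₂ = v₂t₂ = 37.0 × 14.88 = 550.56 m
d_total = 722.8785 m, t_total = 22.59 s
v_avg = d_total/t_total = 722.8785/22.59 = 32.0 m/s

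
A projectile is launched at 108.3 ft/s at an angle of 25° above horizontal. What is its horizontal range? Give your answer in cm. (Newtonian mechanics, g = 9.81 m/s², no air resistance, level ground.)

v₀ = 108.3 ft/s × 0.3048 = 33.0098 m/s
R = v₀² × sin(2θ) / g = 33.0098² × sin(2 × 25°) / 9.81 = 1089.65 × 0.766044 / 9.81 = 85.0887 m
R = 85.0887 m / 0.01 = 8509 cm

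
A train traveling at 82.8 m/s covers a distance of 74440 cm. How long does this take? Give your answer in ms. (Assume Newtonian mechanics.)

d = 74440 cm × 0.01 = 744.4 m
t = d / v = 744.4 / 82.8 = 8.99034 s
t = 8.99034 s / 0.001 = 8990 ms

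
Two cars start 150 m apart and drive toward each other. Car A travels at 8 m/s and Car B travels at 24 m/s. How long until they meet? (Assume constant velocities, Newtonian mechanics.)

Combined speed: v_combined = 8 + 24 = 32 m/s
Time to meet: t = d/v_combined = 150/32 = 4.69 s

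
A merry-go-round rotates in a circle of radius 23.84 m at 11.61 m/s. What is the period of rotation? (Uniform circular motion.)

T = 2πr/v = 2π×23.84/11.61 = 12.9 s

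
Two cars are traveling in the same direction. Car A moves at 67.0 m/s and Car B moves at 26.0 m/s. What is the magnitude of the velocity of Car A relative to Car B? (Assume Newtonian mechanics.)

v_rel = |v_A - v_B| = |67.0 - 26.0| = 41.0 m/s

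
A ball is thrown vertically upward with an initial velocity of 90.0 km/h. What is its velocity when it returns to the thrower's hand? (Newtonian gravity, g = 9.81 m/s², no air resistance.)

By conservation of energy (no air resistance), the ball returns to the throw height with the same speed as launch, but directed downward.
|v_ground| = v₀ = 90.0 km/h
v_ground = 90.0 km/h (downward)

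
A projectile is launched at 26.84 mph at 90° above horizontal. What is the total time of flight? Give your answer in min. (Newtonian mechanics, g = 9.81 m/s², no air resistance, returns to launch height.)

v₀ = 26.84 mph × 0.44704 = 11.9986 m/s
T = 2 × v₀ × sin(θ) / g = 2 × 11.9986 × sin(90°) / 9.81 = 2 × 11.9986 × 1.0 / 9.81 = 2.4462 s
T = 2.4462 s / 60.0 = 0.04077 min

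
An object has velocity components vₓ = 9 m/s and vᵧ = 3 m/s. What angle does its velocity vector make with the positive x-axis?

θ = arctan(vᵧ/vₓ) = arctan(3/9) = 18.43°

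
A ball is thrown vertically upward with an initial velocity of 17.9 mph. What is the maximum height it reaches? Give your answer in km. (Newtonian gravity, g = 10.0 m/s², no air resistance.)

v₀ = 17.9 mph × 0.44704 = 8.00202 m/s
h_max = v₀² / (2g) = 8.00202² / (2 × 10.0) = 64.0323 / 20.0 = 3.20162 m
h_max = 3.20162 m / 1000.0 = 0.003202 km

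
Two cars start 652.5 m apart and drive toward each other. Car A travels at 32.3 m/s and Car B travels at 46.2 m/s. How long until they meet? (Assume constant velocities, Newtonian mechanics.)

Combined speed: v_combined = 32.3 + 46.2 = 78.5 m/s
Time to meet: t = d/v_combined = 652.5/78.5 = 8.31 s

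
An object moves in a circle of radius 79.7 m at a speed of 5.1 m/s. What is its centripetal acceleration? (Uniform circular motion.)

a_c = v²/r = 5.1²/79.7 = 26.01/79.7 = 0.33 m/s²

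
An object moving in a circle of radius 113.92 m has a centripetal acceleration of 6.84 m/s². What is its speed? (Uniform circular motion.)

v = √(a_c × r) = √(6.84 × 113.92) = 27.91 m/s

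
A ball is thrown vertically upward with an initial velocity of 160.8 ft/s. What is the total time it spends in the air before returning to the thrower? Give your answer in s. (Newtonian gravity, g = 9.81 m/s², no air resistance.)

v₀ = 160.8 ft/s × 0.3048 = 49.0118 m/s
t_total = 2 × v₀ / g = 2 × 49.0118 / 9.81 = 9.992 s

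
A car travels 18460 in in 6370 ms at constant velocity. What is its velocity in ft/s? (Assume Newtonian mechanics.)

d = 18460 in × 0.0254 = 468.884 m
t = 6370 ms × 0.001 = 6.37 s
v = d / t = 468.884 / 6.37 = 73.6082 m/s
v = 73.6082 m/s / 0.3048 = 241.5 ft/s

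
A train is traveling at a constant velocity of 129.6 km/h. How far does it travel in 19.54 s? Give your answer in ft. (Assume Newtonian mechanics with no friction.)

v = 129.6 km/h × 0.2777777777777778 = 36.0 m/s
d = v × t = 36.0 × 19.54 = 703.44 m
d = 703.44 m / 0.3048 = 2308 ft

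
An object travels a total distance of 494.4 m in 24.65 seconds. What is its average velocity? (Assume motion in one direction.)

v_avg = Δd / Δt = 494.4 / 24.65 = 20.06 m/s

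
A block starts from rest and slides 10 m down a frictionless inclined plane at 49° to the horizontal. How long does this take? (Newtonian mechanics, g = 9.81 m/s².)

a = g sin(θ) = 9.81 × sin(49°) = 7.4037 m/s²
t = √(2d/a) = √(2 × 10 / 7.4037) = 1.64 s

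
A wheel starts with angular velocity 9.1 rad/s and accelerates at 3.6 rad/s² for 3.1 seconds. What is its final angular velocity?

ω = ω₀ + αt = 9.1 + 3.6 × 3.1 = 20.26 rad/s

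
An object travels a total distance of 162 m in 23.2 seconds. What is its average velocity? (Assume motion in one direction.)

v_avg = Δd / Δt = 162 / 23.2 = 6.98 m/s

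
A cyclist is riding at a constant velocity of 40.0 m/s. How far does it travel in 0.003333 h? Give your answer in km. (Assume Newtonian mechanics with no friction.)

t = 0.003333 h × 3600.0 = 11.9988 s
d = v × t = 40.0 × 11.9988 = 479.952 m
d = 479.952 m / 1000.0 = 0.48 km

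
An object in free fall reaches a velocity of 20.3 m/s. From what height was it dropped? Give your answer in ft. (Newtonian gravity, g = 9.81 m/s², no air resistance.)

h = v² / (2g) = 20.3² / (2 × 9.81) = 21.0036 m
h = 21.0036 m / 0.3048 = 68.91 ft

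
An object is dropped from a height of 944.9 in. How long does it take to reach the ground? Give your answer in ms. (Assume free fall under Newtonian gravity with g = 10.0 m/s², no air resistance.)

h = 944.9 in × 0.0254 = 24.0005 m
t = √(2h/g) = √(2 × 24.0005 / 10.0) = 2.19091 s
t = 2.19091 s / 0.001 = 2191 ms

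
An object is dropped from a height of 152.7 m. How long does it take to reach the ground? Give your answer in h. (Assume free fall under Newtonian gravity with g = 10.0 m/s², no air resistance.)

t = √(2h/g) = √(2 × 152.7 / 10.0) = 5.5263 s
t = 5.5263 s / 3600.0 = 0.001535 h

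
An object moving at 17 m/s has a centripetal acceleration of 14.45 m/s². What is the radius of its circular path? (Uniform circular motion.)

r = v²/a_c = 17²/14.45 = 20.0 m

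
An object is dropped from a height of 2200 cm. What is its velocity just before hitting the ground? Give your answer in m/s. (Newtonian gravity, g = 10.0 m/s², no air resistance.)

h = 2200 cm × 0.01 = 22.0 m
v = √(2gh) = √(2 × 10.0 × 22.0) = 20.98 m/s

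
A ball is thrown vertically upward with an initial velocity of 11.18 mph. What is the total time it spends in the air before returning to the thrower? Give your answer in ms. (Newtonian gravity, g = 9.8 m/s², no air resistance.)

v₀ = 11.18 mph × 0.44704 = 4.99791 m/s
t_total = 2 × v₀ / g = 2 × 4.99791 / 9.8 = 1.01998 s
t_total = 1.01998 s / 0.001 = 1020 ms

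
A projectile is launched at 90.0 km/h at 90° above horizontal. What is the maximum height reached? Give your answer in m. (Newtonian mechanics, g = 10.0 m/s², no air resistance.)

v₀ = 90.0 km/h × 0.2777777777777778 = 25.0 m/s
H = v₀² × sin²(θ) / (2g) = 25.0² × sin(90°)² / (2 × 10.0) = 625.0 × 1.0 / 20.0 = 31.25 m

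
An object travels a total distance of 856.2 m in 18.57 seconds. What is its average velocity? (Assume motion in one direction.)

v_avg = Δd / Δt = 856.2 / 18.57 = 46.11 m/s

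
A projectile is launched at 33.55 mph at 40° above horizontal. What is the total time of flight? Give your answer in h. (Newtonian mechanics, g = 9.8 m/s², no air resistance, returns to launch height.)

v₀ = 33.55 mph × 0.44704 = 14.9982 m/s
T = 2 × v₀ × sin(θ) / g = 2 × 14.9982 × sin(40°) / 9.8 = 2 × 14.9982 × 0.642788 / 9.8 = 1.96748 s
T = 1.96748 s / 3600.0 = 0.0005465 h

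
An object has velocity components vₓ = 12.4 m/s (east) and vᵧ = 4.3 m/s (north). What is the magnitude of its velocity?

|v| = √(vₓ² + vᵧ²) = √(12.4² + 4.3²) = √(172.25) = 13.12 m/s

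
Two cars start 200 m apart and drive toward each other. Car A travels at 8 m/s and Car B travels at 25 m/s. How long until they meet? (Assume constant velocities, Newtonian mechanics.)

Combined speed: v_combined = 8 + 25 = 33 m/s
Time to meet: t = d/v_combined = 200/33 = 6.06 s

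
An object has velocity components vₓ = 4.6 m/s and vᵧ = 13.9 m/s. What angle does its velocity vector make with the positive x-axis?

θ = arctan(vᵧ/vₓ) = arctan(13.9/4.6) = 71.69°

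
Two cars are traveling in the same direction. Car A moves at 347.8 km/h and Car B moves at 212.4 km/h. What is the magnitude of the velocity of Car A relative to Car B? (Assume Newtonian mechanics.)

v_rel = |v_A - v_B| = |347.8 - 212.4| = 135.4 km/h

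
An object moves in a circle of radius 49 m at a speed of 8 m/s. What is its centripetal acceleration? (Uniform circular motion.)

a_c = v²/r = 8²/49 = 64/49 = 1.31 m/s²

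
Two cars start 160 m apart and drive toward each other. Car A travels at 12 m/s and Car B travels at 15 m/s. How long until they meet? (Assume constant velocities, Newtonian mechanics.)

Combined speed: v_combined = 12 + 15 = 27 m/s
Time to meet: t = d/v_combined = 160/27 = 5.93 s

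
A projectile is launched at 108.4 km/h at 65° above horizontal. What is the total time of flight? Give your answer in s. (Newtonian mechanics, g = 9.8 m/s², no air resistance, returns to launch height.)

v₀ = 108.4 km/h × 0.2777777777777778 = 30.1111 m/s
T = 2 × v₀ × sin(θ) / g = 2 × 30.1111 × sin(65°) / 9.8 = 2 × 30.1111 × 0.906308 / 9.8 = 5.569 s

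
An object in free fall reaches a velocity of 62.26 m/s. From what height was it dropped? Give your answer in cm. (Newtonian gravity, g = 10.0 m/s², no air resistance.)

h = v² / (2g) = 62.26² / (2 × 10.0) = 193.815 m
h = 193.815 m / 0.01 = 19380 cm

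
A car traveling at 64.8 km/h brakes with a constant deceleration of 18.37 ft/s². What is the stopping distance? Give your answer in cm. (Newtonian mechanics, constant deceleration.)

v₀ = 64.8 km/h × 0.2777777777777778 = 18.0 m/s
a = 18.37 ft/s² × 0.3048 = 5.59918 m/s²
d = v₀² / (2a) = 18.0² / (2 × 5.59918) = 324.0 / 11.1984 = 28.9327 m
d = 28.9327 m / 0.01 = 2893 cm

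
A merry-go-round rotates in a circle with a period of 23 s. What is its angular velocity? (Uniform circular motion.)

ω = 2π/T = 2π/23 = 0.2732 rad/s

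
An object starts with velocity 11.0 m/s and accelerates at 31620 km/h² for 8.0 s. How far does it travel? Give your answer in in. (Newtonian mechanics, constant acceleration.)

a = 31620 km/h² × 7.716049382716049e-05 = 2.43981 m/s²
d = v₀ × t + ½ × a × t² = 11.0 × 8.0 + 0.5 × 2.43981 × 8.0² = 166.074 m
d = 166.074 m / 0.0254 = 6538 in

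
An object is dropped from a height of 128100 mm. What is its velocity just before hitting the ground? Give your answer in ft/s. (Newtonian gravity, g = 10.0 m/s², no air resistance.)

h = 128100 mm × 0.001 = 128.1 m
v = √(2gh) = √(2 × 10.0 × 128.1) = 50.6162 m/s
v = 50.6162 m/s / 0.3048 = 166.1 ft/s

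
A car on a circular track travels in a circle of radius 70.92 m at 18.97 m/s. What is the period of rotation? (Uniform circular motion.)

T = 2πr/v = 2π×70.92/18.97 = 23.49 s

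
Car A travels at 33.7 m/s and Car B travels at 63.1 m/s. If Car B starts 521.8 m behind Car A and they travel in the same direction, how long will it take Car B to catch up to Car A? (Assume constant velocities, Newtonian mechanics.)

Relative speed: v_rel = 63.1 - 33.7 = 29.4 m/s
Time to catch: t = d₀/v_rel = 521.8/29.4 = 17.75 s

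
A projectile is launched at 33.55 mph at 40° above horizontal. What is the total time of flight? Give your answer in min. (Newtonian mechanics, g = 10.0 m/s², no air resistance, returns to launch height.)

v₀ = 33.55 mph × 0.44704 = 14.9982 m/s
T = 2 × v₀ × sin(θ) / g = 2 × 14.9982 × sin(40°) / 10.0 = 2 × 14.9982 × 0.642788 / 10.0 = 1.92813 s
T = 1.92813 s / 60.0 = 0.03214 min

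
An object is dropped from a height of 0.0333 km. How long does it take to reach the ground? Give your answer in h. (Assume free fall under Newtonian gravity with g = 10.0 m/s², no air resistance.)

h = 0.0333 km × 1000.0 = 33.3 m
t = √(2h/g) = √(2 × 33.3 / 10.0) = 2.5807 s
t = 2.5807 s / 3600.0 = 0.0007169 h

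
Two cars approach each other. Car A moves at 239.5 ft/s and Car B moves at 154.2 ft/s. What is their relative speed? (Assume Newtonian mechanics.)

v_rel = v_A + v_B = 239.5 + 154.2 = 393.7 ft/s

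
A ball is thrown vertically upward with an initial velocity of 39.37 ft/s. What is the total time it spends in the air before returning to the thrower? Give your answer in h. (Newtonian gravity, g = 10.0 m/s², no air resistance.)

v₀ = 39.37 ft/s × 0.3048 = 12.0 m/s
t_total = 2 × v₀ / g = 2 × 12.0 / 10.0 = 2.4 s
t_total = 2.4 s / 3600.0 = 0.0006667 h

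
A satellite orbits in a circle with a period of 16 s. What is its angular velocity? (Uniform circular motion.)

ω = 2π/T = 2π/16 = 0.3927 rad/s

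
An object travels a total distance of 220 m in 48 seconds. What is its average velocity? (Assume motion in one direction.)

v_avg = Δd / Δt = 220 / 48 = 4.58 m/s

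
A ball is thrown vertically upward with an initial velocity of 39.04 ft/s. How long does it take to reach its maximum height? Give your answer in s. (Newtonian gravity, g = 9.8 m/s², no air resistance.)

v₀ = 39.04 ft/s × 0.3048 = 11.8994 m/s
t_up = v₀ / g = 11.8994 / 9.8 = 1.214 s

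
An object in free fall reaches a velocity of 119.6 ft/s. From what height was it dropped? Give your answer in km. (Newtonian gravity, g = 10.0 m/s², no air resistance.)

v = 119.6 ft/s × 0.3048 = 36.45408 m/s
h = v² / (2g) = 36.45408² / (2 × 10.0) = 66.445 m
h = 66.445 m / 1000.0 = 0.06644 km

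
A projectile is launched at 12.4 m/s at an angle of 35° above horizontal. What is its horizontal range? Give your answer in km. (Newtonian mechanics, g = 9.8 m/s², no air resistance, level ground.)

R = v₀² × sin(2θ) / g = 12.4² × sin(2 × 35°) / 9.8 = 153.76 × 0.939693 / 9.8 = 14.7436 m
R = 14.7436 m / 1000.0 = 0.01474 km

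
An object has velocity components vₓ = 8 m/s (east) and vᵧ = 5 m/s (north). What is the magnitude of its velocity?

|v| = √(vₓ² + vᵧ²) = √(8² + 5²) = √(89) = 9.43 m/s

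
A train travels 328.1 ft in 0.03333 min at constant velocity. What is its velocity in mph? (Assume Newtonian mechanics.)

d = 328.1 ft × 0.3048 = 100.005 m
t = 0.03333 min × 60.0 = 1.9998 s
v = d / t = 100.005 / 1.9998 = 50.0075 m/s
v = 50.0075 m/s / 0.44704 = 111.9 mph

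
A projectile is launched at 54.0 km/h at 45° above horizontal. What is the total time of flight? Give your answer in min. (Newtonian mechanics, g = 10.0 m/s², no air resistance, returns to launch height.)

v₀ = 54.0 km/h × 0.2777777777777778 = 15.0 m/s
T = 2 × v₀ × sin(θ) / g = 2 × 15.0 × sin(45°) / 10.0 = 2 × 15.0 × 0.707107 / 10.0 = 2.12132 s
T = 2.12132 s / 60.0 = 0.03536 min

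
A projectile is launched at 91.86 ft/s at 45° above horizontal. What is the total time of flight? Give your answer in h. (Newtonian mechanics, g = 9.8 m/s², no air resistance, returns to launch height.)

v₀ = 91.86 ft/s × 0.3048 = 27.9989 m/s
T = 2 × v₀ × sin(θ) / g = 2 × 27.9989 × sin(45°) / 9.8 = 2 × 27.9989 × 0.707107 / 9.8 = 4.04045 s
T = 4.04045 s / 3600.0 = 0.001122 h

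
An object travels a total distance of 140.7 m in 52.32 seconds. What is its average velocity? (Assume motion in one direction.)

v_avg = Δd / Δt = 140.7 / 52.32 = 2.69 m/s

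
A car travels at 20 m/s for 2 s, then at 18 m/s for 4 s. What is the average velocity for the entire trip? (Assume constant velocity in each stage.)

d₁ = v₁t₁ = 20 × 2 = 40 m
d₂ = v₂t₂ = 18 × 4 = 72 m
d_total = 112 m, t_total = 6 s
v_avg = d_total/t_total = 112/6 = 18.67 m/s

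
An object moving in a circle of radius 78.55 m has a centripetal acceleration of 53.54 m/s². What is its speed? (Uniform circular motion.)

v = √(a_c × r) = √(53.54 × 78.55) = 64.85 m/s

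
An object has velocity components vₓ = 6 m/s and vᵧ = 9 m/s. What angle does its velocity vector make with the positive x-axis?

θ = arctan(vᵧ/vₓ) = arctan(9/6) = 56.31°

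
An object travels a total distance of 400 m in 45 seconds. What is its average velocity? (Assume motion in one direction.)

v_avg = Δd / Δt = 400 / 45 = 8.89 m/s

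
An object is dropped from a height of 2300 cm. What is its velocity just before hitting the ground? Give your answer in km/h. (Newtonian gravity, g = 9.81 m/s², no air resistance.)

h = 2300 cm × 0.01 = 23.0 m
v = √(2gh) = √(2 × 9.81 × 23.0) = 21.2429 m/s
v = 21.2429 m/s / 0.2777777777777778 = 76.47 km/h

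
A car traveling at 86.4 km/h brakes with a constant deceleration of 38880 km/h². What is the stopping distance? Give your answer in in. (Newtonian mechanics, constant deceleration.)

v₀ = 86.4 km/h × 0.2777777777777778 = 24.0 m/s
a = 38880 km/h² × 7.716049382716049e-05 = 3.0 m/s²
d = v₀² / (2a) = 24.0² / (2 × 3.0) = 576.0 / 6.0 = 96.0 m
d = 96.0 m / 0.0254 = 3780 in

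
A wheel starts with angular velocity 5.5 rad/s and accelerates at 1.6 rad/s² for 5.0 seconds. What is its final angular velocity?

ω = ω₀ + αt = 5.5 + 1.6 × 5.0 = 13.5 rad/s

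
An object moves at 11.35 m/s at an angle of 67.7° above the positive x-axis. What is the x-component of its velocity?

vₓ = v cos(θ) = 11.35 × cos(67.7°) = 4.31 m/s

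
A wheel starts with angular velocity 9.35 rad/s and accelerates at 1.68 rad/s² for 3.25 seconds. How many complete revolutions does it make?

θ = ω₀t + ½αt² = 9.35×3.25 + ½×1.68×3.25² = 39.26 rad
Total revolutions = θ/(2π) = 39.26/(2π) = 6.25
Complete revolutions = ⌊6.25⌋ = 6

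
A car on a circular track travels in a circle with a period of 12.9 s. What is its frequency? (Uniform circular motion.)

f = 1/T = 1/12.9 = 0.0775 Hz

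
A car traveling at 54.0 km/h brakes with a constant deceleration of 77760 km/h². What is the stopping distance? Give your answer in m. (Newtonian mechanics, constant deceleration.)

v₀ = 54.0 km/h × 0.2777777777777778 = 15.0 m/s
a = 77760 km/h² × 7.716049382716049e-05 = 6.0 m/s²
d = v₀² / (2a) = 15.0² / (2 × 6.0) = 225.0 / 12.0 = 18.75 m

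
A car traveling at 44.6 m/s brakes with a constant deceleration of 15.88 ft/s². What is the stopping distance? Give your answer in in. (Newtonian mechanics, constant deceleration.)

a = 15.88 ft/s² × 0.3048 = 4.84022 m/s²
d = v₀² / (2a) = 44.6² / (2 × 4.84022) = 1989.16 / 9.68044 = 205.482 m
d = 205.482 m / 0.0254 = 8090 in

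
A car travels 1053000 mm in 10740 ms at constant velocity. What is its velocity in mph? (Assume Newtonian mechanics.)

d = 1053000 mm × 0.001 = 1053.0 m
t = 10740 ms × 0.001 = 10.74 s
v = d / t = 1053.0 / 10.74 = 98.0447 m/s
v = 98.0447 m/s / 0.44704 = 219.3 mph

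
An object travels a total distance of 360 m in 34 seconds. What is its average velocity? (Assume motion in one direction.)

v_avg = Δd / Δt = 360 / 34 = 10.59 m/s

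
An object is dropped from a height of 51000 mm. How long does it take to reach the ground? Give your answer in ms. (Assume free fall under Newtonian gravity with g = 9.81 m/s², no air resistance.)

h = 51000 mm × 0.001 = 51.0 m
t = √(2h/g) = √(2 × 51.0 / 9.81) = 3.22452 s
t = 3.22452 s / 0.001 = 3225 ms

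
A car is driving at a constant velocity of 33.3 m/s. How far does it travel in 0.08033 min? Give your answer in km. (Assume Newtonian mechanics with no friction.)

t = 0.08033 min × 60.0 = 4.8198 s
d = v × t = 33.3 × 4.8198 = 160.499 m
d = 160.499 m / 1000.0 = 0.1605 km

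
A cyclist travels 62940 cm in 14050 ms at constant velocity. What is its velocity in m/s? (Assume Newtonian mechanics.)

d = 62940 cm × 0.01 = 629.4 m
t = 14050 ms × 0.001 = 14.05 s
v = d / t = 629.4 / 14.05 = 44.8 m/s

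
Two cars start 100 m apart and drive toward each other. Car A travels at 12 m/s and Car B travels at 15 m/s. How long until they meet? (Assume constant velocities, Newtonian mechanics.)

Combined speed: v_combined = 12 + 15 = 27 m/s
Time to meet: t = d/v_combined = 100/27 = 3.7 s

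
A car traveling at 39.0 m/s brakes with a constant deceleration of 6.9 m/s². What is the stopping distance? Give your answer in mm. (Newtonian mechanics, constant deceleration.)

d = v₀² / (2a) = 39.0² / (2 × 6.9) = 1521.0 / 13.8 = 110.217 m
d = 110.217 m / 0.001 = 110200 mm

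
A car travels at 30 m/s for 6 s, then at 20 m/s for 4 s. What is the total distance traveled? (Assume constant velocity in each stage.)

d₁ = v₁t₁ = 30 × 6 = 180 m
d₂ = v₂t₂ = 20 × 4 = 80 m
d_total = 180 + 80 = 260 m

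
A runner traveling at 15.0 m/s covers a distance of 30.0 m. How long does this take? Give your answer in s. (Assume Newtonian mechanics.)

t = d / v = 30.0 / 15.0 = 2.0 s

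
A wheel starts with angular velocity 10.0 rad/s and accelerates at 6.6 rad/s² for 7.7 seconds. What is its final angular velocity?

ω = ω₀ + αt = 10.0 + 6.6 × 7.7 = 60.82 rad/s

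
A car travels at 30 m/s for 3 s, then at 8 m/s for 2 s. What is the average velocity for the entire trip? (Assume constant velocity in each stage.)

d₁ = v₁t₁ = 30 × 3 = 90 m
d₂ = v₂t₂ = 8 × 2 = 16 m
d_total = 106 m, t_total = 5 s
v_avg = d_total/t_total = 106/5 = 21.2 m/s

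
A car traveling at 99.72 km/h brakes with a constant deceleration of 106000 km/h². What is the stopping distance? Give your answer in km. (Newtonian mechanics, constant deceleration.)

v₀ = 99.72 km/h × 0.2777777777777778 = 27.7 m/s
a = 106000 km/h² × 7.716049382716049e-05 = 8.17901 m/s²
d = v₀² / (2a) = 27.7² / (2 × 8.17901) = 767.29 / 16.358 = 46.9061 m
d = 46.9061 m / 1000.0 = 0.04691 km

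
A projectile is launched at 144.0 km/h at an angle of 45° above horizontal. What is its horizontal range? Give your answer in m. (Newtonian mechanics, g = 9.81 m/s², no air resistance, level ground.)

v₀ = 144.0 km/h × 0.2777777777777778 = 40.0 m/s
R = v₀² × sin(2θ) / g = 40.0² × sin(2 × 45°) / 9.81 = 1600.0 × 1.0 / 9.81 = 163.1 m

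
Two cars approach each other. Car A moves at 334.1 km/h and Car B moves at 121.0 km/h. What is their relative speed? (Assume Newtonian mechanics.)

v_rel = v_A + v_B = 334.1 + 121.0 = 455.1 km/h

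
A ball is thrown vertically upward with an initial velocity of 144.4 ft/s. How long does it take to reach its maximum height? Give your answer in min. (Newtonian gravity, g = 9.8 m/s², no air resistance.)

v₀ = 144.4 ft/s × 0.3048 = 44.0131 m/s
t_up = v₀ / g = 44.0131 / 9.8 = 4.49113 s
t_up = 4.49113 s / 60.0 = 0.07485 min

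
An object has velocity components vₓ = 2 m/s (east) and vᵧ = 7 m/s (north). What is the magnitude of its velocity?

|v| = √(vₓ² + vᵧ²) = √(2² + 7²) = √(53) = 7.28 m/s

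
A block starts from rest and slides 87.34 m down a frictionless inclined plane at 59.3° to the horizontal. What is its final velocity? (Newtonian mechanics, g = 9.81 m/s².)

a = g sin(θ) = 9.81 × sin(59.3°) = 8.4352 m/s²
v = √(2ad) = √(2 × 8.4352 × 87.34) = 38.39 m/s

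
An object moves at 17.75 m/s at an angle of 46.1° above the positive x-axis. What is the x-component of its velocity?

vₓ = v cos(θ) = 17.75 × cos(46.1°) = 12.31 m/s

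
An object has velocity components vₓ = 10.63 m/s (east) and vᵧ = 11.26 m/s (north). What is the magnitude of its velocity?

|v| = √(vₓ² + vᵧ²) = √(10.63² + 11.26²) = √(239.7845) = 15.48 m/s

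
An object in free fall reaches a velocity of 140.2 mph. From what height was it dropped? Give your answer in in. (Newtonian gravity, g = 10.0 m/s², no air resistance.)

v = 140.2 mph × 0.44704 = 62.675 m/s
h = v² / (2g) = 62.675² / (2 × 10.0) = 196.408 m
h = 196.408 m / 0.0254 = 7733 in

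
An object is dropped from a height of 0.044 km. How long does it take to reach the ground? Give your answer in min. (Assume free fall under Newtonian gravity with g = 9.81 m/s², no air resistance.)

h = 0.044 km × 1000.0 = 44.0 m
t = √(2h/g) = √(2 × 44.0 / 9.81) = 2.99507 s
t = 2.99507 s / 60.0 = 0.04992 min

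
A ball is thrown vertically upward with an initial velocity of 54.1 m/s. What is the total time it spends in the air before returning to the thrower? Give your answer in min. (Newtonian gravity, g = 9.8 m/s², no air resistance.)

t_total = 2 × v₀ / g = 2 × 54.1 / 9.8 = 11.0408 s
t_total = 11.0408 s / 60.0 = 0.184 min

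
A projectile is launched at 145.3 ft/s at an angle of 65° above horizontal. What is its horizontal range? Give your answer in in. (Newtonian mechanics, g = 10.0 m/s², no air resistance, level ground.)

v₀ = 145.3 ft/s × 0.3048 = 44.2874 m/s
R = v₀² × sin(2θ) / g = 44.2874² × sin(2 × 65°) / 10.0 = 1961.37 × 0.766044 / 10.0 = 150.25 m
R = 150.25 m / 0.0254 = 5915 in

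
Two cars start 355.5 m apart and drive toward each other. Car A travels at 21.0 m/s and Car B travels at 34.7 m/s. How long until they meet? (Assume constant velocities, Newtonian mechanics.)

Combined speed: v_combined = 21.0 + 34.7 = 55.7 m/s
Time to meet: t = d/v_combined = 355.5/55.7 = 6.38 s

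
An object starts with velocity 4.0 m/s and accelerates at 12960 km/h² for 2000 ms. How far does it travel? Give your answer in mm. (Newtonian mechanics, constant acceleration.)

a = 12960 km/h² × 7.716049382716049e-05 = 1.0 m/s²
t = 2000 ms × 0.001 = 2.0 s
d = v₀ × t + ½ × a × t² = 4.0 × 2.0 + 0.5 × 1.0 × 2.0² = 10.0 m
d = 10.0 m / 0.001 = 10000 mm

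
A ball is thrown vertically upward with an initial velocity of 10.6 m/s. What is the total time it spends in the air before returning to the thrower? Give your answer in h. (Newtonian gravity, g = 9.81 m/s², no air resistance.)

t_total = 2 × v₀ / g = 2 × 10.6 / 9.81 = 2.16106 s
t_total = 2.16106 s / 3600.0 = 0.0006003 h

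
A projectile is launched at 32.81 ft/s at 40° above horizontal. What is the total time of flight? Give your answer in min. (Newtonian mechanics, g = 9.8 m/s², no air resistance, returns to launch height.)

v₀ = 32.81 ft/s × 0.3048 = 10.0005 m/s
T = 2 × v₀ × sin(θ) / g = 2 × 10.0005 × sin(40°) / 9.8 = 2 × 10.0005 × 0.642788 / 9.8 = 1.31188 s
T = 1.31188 s / 60.0 = 0.02186 min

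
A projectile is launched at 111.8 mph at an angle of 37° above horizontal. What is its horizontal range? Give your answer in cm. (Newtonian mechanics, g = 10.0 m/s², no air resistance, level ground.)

v₀ = 111.8 mph × 0.44704 = 49.9791 m/s
R = v₀² × sin(2θ) / g = 49.9791² × sin(2 × 37°) / 10.0 = 2497.91 × 0.961262 / 10.0 = 240.115 m
R = 240.115 m / 0.01 = 24010 cm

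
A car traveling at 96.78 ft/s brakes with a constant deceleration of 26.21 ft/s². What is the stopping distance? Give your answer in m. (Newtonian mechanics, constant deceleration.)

v₀ = 96.78 ft/s × 0.3048 = 29.4985 m/s
a = 26.21 ft/s² × 0.3048 = 7.98881 m/s²
d = v₀² / (2a) = 29.4985² / (2 × 7.98881) = 870.162 / 15.9776 = 54.46 m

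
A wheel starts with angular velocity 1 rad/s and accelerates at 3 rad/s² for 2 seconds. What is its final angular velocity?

ω = ω₀ + αt = 1 + 3 × 2 = 7 rad/s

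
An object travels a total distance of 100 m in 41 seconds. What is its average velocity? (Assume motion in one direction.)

v_avg = Δd / Δt = 100 / 41 = 2.44 m/s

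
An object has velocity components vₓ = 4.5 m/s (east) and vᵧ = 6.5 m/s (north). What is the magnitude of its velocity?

|v| = √(vₓ² + vᵧ²) = √(4.5² + 6.5²) = √(62.5) = 7.91 m/s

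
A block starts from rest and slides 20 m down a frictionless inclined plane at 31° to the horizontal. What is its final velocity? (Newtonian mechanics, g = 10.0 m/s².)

a = g sin(θ) = 10.0 × sin(31°) = 5.1504 m/s²
v = √(2ad) = √(2 × 5.1504 × 20) = 14.35 m/s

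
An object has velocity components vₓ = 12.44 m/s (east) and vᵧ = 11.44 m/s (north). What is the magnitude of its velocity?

|v| = √(vₓ² + vᵧ²) = √(12.44² + 11.44²) = √(285.6272) = 16.9 m/s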